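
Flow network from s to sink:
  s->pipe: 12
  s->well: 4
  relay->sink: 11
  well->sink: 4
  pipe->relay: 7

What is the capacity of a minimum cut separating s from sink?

Max flow = 11 (via 2 augmenting paths).
In the residual at optimum, the set reachable from s is {pipe, s}.
Cut edges: s->well (cap 4), pipe->relay (cap 7). Sum = 11.

11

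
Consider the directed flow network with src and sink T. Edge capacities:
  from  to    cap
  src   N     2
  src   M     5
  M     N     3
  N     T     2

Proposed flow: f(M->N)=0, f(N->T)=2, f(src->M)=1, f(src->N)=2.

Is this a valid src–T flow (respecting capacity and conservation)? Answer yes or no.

Conservation fails at M: inflow 1 ≠ outflow 0.

No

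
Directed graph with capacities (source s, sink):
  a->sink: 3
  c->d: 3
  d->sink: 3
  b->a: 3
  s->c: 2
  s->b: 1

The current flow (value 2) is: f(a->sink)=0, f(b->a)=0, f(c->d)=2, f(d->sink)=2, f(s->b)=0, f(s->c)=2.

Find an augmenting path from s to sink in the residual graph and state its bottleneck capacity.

s->b->a->sink, bottleneck 1

Residual along s->b->a->sink: s->b: 1, b->a: 3, a->sink: 3.
Bottleneck = min = 1.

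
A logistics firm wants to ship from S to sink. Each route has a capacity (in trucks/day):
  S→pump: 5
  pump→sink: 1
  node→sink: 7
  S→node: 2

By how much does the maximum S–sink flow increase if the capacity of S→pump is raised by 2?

0

Original max flow = 3.
Edge S→pump does not cross the min cut (source side {S, pump}), so extra capacity there cannot help.
New max flow = 3. Increase = 0.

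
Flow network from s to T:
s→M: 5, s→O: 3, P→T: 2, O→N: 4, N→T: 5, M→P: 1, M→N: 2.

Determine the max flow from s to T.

Augment s→O→N→T: bottleneck 3. Total 3.
Augment s→M→N→T: bottleneck 2. Total 5.
Augment s→M→P→T: bottleneck 1. Total 6.
No augmenting path remains in the residual graph.

6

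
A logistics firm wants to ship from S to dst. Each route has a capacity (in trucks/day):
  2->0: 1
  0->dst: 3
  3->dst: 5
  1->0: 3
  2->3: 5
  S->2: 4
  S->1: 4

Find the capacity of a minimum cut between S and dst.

7

Max flow = 7 (via 2 augmenting paths).
In the residual at optimum, the set reachable from S is {1, S}.
Cut edges: S->2 (cap 4), 1->0 (cap 3). Sum = 7.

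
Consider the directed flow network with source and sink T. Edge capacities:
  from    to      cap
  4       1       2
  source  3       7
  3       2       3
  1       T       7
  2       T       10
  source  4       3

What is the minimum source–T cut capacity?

Max flow = 5 (via 2 augmenting paths).
In the residual at optimum, the set reachable from source is {3, 4, source}.
Cut edges: 4→1 (cap 2), 3→2 (cap 3). Sum = 5.

5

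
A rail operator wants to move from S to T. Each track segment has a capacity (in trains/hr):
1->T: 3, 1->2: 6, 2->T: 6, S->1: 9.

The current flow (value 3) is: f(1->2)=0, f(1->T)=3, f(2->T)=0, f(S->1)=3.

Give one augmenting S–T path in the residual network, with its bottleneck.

Residual along S->1->2->T: S->1: 6, 1->2: 6, 2->T: 6.
Bottleneck = min = 6.

S->1->2->T, bottleneck 6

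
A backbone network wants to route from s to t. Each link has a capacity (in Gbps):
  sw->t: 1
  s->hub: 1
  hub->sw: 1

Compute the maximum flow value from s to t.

Augment s->hub->sw->t: bottleneck 1. Total 1.
No augmenting path remains in the residual graph.

1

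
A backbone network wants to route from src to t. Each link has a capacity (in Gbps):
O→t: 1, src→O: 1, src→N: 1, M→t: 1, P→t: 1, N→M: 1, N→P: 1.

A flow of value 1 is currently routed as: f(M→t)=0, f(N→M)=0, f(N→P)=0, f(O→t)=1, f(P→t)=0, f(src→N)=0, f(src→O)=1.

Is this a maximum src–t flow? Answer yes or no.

Residual path src→N→M→t has bottleneck 1 > 0.
Pushing 1 along it raises the flow to 2, so the given flow is not maximum.

No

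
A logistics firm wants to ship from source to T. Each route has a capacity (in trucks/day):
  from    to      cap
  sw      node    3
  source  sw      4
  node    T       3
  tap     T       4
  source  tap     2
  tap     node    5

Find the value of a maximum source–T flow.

5

Augment source->tap->T: bottleneck 2. Total 2.
Augment source->sw->node->T: bottleneck 3. Total 5.
No augmenting path remains in the residual graph.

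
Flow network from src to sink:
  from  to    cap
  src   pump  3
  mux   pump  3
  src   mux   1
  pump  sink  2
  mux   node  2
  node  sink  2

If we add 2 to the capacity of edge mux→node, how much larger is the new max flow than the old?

Original max flow = 3.
Edge mux→node does not cross the min cut (source side {pump, src}), so extra capacity there cannot help.
New max flow = 3. Increase = 0.

0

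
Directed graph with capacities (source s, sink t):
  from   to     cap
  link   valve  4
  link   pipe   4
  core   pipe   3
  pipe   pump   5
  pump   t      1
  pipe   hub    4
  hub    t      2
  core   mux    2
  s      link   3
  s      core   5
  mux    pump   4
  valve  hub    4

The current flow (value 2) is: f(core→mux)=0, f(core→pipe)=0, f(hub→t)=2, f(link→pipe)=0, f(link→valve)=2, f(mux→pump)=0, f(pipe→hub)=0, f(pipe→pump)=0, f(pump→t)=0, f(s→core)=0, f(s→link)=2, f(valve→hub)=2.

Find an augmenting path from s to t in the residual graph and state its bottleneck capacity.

s→link→pipe→pump→t, bottleneck 1

Residual along s→link→pipe→pump→t: s→link: 1, link→pipe: 4, pipe→pump: 5, pump→t: 1.
Bottleneck = min = 1.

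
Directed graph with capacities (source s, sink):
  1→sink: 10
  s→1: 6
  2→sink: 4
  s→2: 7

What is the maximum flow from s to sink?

10

Augment s→1→sink: bottleneck 6. Total 6.
Augment s→2→sink: bottleneck 4. Total 10.
No augmenting path remains in the residual graph.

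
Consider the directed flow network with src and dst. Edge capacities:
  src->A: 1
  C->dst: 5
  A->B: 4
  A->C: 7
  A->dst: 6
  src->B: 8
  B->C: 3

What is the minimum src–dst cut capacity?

4

Max flow = 4 (via 2 augmenting paths).
In the residual at optimum, the set reachable from src is {B, src}.
Cut edges: src->A (cap 1), B->C (cap 3). Sum = 4.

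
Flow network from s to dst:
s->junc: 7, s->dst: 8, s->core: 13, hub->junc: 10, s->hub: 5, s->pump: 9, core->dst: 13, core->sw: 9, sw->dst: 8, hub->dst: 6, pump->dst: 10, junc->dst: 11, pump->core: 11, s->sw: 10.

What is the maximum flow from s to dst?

Augment s->dst: bottleneck 8. Total 8.
Augment s->hub->dst: bottleneck 5. Total 13.
Augment s->pump->dst: bottleneck 9. Total 22.
Augment s->core->dst: bottleneck 13. Total 35.
Augment s->sw->dst: bottleneck 8. Total 43.
Augment s->junc->dst: bottleneck 7. Total 50.
No augmenting path remains in the residual graph.

50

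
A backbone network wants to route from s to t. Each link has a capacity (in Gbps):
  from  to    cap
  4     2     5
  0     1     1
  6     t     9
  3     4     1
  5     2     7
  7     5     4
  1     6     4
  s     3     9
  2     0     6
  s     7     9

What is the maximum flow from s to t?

1

Augment s->3->4->2->0->1->6->t: bottleneck 1. Total 1.
No augmenting path remains in the residual graph.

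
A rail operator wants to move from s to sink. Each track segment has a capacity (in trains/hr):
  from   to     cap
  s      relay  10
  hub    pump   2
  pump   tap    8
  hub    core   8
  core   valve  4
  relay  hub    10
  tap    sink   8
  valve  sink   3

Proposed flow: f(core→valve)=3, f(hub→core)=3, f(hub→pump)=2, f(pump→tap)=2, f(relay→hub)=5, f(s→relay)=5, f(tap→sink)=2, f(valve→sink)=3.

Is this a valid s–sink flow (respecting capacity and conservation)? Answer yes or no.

Yes

Every edge has 0 ≤ f(e) ≤ cap(e).
At each intermediate node, inflow equals outflow.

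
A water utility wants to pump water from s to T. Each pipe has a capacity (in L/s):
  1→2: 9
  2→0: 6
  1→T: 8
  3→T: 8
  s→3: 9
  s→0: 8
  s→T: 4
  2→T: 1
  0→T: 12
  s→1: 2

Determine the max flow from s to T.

22

Augment s→T: bottleneck 4. Total 4.
Augment s→1→T: bottleneck 2. Total 6.
Augment s→3→T: bottleneck 8. Total 14.
Augment s→0→T: bottleneck 8. Total 22.
No augmenting path remains in the residual graph.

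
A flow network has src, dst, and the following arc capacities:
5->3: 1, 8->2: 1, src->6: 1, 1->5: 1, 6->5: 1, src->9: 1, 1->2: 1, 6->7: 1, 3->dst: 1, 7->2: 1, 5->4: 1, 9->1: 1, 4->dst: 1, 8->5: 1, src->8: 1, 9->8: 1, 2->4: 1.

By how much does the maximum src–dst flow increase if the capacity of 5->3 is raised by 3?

Original max flow = 2.
Even with extra capacity on 5->3, another cut of capacity 2 remains binding.
New max flow = 2. Increase = 0.

0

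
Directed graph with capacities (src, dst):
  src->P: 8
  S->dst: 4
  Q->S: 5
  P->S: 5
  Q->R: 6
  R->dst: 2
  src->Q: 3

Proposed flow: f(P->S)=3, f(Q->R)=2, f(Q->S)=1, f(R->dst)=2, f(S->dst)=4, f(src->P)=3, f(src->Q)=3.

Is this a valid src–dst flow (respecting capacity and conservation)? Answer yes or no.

Every edge has 0 ≤ f(e) ≤ cap(e).
At each intermediate node, inflow equals outflow.

Yes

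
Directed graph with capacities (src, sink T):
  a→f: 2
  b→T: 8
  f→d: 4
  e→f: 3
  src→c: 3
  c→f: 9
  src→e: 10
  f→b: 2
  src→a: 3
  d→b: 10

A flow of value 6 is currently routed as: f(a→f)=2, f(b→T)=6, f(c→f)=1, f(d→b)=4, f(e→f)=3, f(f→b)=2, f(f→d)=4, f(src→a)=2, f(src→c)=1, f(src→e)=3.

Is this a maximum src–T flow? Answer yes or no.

Residual reachable from src: {a, c, e, f, src}; T is not reachable.
Saturated cut: f→d, f→b with total capacity 6 = current flow value. Flow is maximum.

Yes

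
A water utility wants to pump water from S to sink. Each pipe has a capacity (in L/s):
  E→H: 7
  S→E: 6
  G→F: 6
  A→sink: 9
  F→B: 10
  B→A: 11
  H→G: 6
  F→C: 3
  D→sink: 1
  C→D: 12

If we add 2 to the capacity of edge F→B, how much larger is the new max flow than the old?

Original max flow = 6.
Edge F→B does not cross the min cut (source side {S}), so extra capacity there cannot help.
New max flow = 6. Increase = 0.

0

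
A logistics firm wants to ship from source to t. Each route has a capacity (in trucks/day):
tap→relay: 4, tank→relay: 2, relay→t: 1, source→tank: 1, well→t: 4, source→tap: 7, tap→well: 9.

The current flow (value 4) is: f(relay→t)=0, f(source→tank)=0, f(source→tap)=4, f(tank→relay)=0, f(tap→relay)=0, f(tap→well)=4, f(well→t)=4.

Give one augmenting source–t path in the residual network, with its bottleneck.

source→tap→relay→t, bottleneck 1

Residual along source→tap→relay→t: source→tap: 3, tap→relay: 4, relay→t: 1.
Bottleneck = min = 1.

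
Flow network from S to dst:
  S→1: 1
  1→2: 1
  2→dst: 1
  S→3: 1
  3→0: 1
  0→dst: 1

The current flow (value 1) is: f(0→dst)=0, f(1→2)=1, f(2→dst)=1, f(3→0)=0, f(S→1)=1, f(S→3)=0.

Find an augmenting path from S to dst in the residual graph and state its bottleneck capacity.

S→3→0→dst, bottleneck 1

Residual along S→3→0→dst: S→3: 1, 3→0: 1, 0→dst: 1.
Bottleneck = min = 1.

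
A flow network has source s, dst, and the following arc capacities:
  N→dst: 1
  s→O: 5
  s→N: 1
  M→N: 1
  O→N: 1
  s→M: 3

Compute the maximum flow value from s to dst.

Augment s→N→dst: bottleneck 1. Total 1.
No augmenting path remains in the residual graph.

1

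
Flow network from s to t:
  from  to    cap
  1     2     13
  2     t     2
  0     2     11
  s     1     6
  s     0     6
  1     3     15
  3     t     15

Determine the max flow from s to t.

8

Augment s→1→3→t: bottleneck 6. Total 6.
Augment s→0→2→t: bottleneck 2. Total 8.
No augmenting path remains in the residual graph.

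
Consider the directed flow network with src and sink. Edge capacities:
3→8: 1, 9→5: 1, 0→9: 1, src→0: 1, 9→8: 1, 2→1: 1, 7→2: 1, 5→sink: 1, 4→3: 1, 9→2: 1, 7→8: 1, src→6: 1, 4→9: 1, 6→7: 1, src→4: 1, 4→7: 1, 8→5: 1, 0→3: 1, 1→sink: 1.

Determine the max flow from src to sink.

2

Augment src→4→9→5→sink: bottleneck 1. Total 1.
Augment src→0→9→2→1→sink: bottleneck 1. Total 2.
No augmenting path remains in the residual graph.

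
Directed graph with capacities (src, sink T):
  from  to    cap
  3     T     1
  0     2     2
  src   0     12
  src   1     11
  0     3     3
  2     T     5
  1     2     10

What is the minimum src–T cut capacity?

6

Max flow = 6 (via 3 augmenting paths).
In the residual at optimum, the set reachable from src is {0, 1, 2, 3, src}.
Cut edges: 3→T (cap 1), 2→T (cap 5). Sum = 6.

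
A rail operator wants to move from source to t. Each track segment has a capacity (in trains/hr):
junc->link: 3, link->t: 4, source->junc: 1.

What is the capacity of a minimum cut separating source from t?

1

Max flow = 1 (via 1 augmenting path).
In the residual at optimum, the set reachable from source is {source}.
Cut edges: source->junc (cap 1). Sum = 1.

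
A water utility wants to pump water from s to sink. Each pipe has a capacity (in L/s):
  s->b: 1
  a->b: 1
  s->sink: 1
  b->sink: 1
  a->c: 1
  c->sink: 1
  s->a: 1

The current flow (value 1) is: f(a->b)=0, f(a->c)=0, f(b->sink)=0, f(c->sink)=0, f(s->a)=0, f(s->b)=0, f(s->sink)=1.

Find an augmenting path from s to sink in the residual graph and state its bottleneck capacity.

Residual along s->b->sink: s->b: 1, b->sink: 1.
Bottleneck = min = 1.

s->b->sink, bottleneck 1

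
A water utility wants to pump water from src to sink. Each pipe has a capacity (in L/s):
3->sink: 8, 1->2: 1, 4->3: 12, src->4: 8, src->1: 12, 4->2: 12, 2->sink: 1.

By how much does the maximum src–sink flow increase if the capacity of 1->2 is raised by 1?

Original max flow = 9.
Even with extra capacity on 1->2, another cut of capacity 9 remains binding.
New max flow = 9. Increase = 0.

0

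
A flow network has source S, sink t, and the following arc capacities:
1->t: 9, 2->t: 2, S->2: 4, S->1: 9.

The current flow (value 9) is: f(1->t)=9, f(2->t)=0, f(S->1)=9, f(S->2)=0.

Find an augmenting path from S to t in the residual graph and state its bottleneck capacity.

S->2->t, bottleneck 2

Residual along S->2->t: S->2: 4, 2->t: 2.
Bottleneck = min = 2.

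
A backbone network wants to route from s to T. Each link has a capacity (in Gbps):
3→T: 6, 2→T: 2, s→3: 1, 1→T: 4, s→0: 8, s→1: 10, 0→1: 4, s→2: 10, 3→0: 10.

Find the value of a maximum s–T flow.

7

Augment s→3→T: bottleneck 1. Total 1.
Augment s→1→T: bottleneck 4. Total 5.
Augment s→2→T: bottleneck 2. Total 7.
No augmenting path remains in the residual graph.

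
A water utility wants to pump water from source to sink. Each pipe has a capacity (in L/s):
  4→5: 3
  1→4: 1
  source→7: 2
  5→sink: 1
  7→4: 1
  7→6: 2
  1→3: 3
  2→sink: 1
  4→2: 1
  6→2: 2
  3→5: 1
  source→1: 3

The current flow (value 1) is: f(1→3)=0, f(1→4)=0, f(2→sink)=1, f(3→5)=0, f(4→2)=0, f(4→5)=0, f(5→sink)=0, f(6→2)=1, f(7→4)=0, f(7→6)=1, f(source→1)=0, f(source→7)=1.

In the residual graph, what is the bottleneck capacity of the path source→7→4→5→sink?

Residual capacities along the path: source→7: 1, 7→4: 1, 4→5: 3, 5→sink: 1.
Minimum is 1.

1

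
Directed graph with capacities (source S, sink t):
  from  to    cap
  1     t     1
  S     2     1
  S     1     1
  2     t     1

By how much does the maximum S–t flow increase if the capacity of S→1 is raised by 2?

Original max flow = 2.
Even with extra capacity on S→1, another cut of capacity 2 remains binding.
New max flow = 2. Increase = 0.

0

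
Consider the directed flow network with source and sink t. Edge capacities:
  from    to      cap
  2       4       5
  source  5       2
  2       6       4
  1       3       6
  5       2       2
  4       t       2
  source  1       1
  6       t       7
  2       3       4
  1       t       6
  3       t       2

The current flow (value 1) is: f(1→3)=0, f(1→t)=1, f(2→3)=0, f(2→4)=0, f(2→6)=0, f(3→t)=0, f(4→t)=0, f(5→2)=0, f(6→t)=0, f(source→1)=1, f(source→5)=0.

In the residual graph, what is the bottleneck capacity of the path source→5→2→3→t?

2

Residual capacities along the path: source→5: 2, 5→2: 2, 2→3: 4, 3→t: 2.
Minimum is 2.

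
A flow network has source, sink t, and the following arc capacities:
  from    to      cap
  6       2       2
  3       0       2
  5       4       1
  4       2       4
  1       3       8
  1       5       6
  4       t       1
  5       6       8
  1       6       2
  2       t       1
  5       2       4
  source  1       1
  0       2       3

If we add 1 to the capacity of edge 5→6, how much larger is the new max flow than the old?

0

Original max flow = 1.
Edge 5→6 does not cross the min cut (source side {source}), so extra capacity there cannot help.
New max flow = 1. Increase = 0.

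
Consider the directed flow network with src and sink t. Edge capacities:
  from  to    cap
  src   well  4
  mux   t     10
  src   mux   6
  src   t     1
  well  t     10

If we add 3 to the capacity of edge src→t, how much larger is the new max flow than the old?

Original max flow = 11.
After raising cap(src→t), augmenting paths through that edge carry 3 more units.
New max flow = 14. Increase = 3.

3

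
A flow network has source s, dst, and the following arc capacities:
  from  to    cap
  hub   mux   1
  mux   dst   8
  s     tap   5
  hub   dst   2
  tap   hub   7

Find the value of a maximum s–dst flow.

3

Augment s→tap→hub→dst: bottleneck 2. Total 2.
Augment s→tap→hub→mux→dst: bottleneck 1. Total 3.
No augmenting path remains in the residual graph.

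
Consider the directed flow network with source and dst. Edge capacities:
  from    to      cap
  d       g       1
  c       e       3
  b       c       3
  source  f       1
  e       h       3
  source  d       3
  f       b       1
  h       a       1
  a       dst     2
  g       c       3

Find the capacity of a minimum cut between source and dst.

Max flow = 1 (via 1 augmenting path).
In the residual at optimum, the set reachable from source is {b, c, d, e, f, g, h, source}.
Cut edges: h->a (cap 1). Sum = 1.

1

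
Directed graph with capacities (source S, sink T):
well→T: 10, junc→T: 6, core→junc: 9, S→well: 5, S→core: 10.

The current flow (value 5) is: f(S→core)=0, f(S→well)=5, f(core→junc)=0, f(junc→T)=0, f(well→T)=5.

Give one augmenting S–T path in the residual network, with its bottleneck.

S→core→junc→T, bottleneck 6

Residual along S→core→junc→T: S→core: 10, core→junc: 9, junc→T: 6.
Bottleneck = min = 6.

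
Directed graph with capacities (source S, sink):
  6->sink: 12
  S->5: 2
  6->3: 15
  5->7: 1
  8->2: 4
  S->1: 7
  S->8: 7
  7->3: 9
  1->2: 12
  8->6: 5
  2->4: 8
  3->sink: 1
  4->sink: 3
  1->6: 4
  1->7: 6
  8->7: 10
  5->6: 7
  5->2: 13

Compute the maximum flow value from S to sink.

15

Augment S->8->6->sink: bottleneck 5. Total 5.
Augment S->1->6->sink: bottleneck 4. Total 9.
Augment S->5->6->sink: bottleneck 2. Total 11.
Augment S->8->7->3->sink: bottleneck 1. Total 12.
Augment S->8->2->4->sink: bottleneck 1. Total 13.
Augment S->1->2->4->sink: bottleneck 2. Total 15.
No augmenting path remains in the residual graph.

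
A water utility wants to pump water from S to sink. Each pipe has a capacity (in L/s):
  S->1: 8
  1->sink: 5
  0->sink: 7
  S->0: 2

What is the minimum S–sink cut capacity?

Max flow = 7 (via 2 augmenting paths).
In the residual at optimum, the set reachable from S is {1, S}.
Cut edges: S->0 (cap 2), 1->sink (cap 5). Sum = 7.

7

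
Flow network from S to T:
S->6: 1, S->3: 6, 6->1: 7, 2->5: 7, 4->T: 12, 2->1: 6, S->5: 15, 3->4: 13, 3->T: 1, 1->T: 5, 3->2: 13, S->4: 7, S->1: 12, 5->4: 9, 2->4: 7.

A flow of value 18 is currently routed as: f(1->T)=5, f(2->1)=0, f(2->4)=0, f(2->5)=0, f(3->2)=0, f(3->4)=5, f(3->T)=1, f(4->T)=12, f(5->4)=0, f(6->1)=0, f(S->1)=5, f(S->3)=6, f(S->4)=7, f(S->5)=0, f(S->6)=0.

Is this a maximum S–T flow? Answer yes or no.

Yes

Residual reachable from S: {1, 2, 3, 4, 5, 6, S}; T is not reachable.
Saturated cut: 3->T, 4->T, 1->T with total capacity 18 = current flow value. Flow is maximum.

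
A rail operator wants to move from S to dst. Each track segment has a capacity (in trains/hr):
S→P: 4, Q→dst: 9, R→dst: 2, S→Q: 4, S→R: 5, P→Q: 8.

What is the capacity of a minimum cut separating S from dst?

Max flow = 10 (via 3 augmenting paths).
In the residual at optimum, the set reachable from S is {R, S}.
Cut edges: S→P (cap 4), S→Q (cap 4), R→dst (cap 2). Sum = 10.

10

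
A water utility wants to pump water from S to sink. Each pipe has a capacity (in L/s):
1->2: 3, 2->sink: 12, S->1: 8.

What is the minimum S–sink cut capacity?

Max flow = 3 (via 1 augmenting path).
In the residual at optimum, the set reachable from S is {1, S}.
Cut edges: 1->2 (cap 3). Sum = 3.

3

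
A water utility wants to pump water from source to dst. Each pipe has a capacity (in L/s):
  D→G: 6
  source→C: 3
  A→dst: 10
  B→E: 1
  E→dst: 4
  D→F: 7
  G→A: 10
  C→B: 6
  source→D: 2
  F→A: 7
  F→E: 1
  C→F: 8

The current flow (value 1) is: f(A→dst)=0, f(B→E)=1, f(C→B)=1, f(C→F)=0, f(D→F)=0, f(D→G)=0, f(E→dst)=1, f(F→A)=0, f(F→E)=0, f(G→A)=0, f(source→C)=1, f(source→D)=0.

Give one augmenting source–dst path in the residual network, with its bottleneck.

Residual along source→C→F→E→dst: source→C: 2, C→F: 8, F→E: 1, E→dst: 3.
Bottleneck = min = 1.

source→C→F→E→dst, bottleneck 1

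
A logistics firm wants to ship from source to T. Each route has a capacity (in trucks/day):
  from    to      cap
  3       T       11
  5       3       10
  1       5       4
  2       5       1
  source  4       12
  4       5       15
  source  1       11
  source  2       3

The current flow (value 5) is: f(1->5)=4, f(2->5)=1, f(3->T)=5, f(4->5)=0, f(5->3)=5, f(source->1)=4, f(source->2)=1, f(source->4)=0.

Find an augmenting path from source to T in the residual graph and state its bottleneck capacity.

Residual along source->4->5->3->T: source->4: 12, 4->5: 15, 5->3: 5, 3->T: 6.
Bottleneck = min = 5.

source->4->5->3->T, bottleneck 5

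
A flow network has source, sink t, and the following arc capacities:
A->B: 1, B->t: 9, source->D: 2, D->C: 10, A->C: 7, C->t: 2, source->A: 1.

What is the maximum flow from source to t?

Augment source->D->C->t: bottleneck 2. Total 2.
Augment source->A->B->t: bottleneck 1. Total 3.
No augmenting path remains in the residual graph.

3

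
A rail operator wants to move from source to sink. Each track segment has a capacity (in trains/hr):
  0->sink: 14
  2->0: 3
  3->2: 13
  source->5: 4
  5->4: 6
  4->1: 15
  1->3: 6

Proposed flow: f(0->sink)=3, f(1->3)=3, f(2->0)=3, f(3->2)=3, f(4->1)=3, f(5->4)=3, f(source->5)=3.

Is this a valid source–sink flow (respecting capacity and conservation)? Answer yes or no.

Every edge has 0 ≤ f(e) ≤ cap(e).
At each intermediate node, inflow equals outflow.

Yes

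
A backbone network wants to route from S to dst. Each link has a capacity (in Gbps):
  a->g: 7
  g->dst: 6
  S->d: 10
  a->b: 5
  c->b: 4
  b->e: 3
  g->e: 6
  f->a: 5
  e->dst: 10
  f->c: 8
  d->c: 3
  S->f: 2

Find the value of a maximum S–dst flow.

5

Augment S->f->a->g->dst: bottleneck 2. Total 2.
Augment S->d->c->b->e->dst: bottleneck 3. Total 5.
No augmenting path remains in the residual graph.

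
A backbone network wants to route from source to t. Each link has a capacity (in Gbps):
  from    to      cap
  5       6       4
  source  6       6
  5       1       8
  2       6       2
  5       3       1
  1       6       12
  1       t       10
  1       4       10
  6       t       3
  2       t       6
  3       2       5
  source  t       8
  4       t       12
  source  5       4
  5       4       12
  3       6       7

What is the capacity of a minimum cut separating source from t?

Max flow = 15 (via 3 augmenting paths).
In the residual at optimum, the set reachable from source is {6, source}.
Cut edges: source->5 (cap 4), source->t (cap 8), 6->t (cap 3). Sum = 15.

15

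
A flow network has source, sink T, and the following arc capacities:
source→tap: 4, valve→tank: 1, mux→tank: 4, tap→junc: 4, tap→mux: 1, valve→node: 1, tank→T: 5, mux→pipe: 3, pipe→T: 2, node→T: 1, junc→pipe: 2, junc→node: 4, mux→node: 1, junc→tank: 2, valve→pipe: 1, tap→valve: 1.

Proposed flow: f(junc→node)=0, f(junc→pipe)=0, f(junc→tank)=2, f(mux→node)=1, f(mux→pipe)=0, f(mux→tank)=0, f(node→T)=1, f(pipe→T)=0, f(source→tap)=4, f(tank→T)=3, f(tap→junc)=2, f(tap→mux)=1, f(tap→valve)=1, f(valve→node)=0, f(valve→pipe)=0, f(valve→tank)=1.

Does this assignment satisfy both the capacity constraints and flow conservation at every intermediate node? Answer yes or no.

Every edge has 0 ≤ f(e) ≤ cap(e).
At each intermediate node, inflow equals outflow.

Yes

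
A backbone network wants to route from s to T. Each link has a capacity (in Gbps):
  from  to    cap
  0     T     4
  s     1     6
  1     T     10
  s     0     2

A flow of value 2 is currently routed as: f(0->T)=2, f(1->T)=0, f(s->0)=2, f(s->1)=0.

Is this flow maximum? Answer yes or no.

Residual path s->1->T has bottleneck 6 > 0.
Pushing 6 along it raises the flow to 8, so the given flow is not maximum.

No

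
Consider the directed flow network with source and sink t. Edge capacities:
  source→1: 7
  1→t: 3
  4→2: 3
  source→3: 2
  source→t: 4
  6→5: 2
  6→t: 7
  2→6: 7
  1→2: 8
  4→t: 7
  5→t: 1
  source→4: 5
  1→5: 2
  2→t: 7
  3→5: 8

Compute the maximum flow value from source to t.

17

Augment source→t: bottleneck 4. Total 4.
Augment source→1→t: bottleneck 3. Total 7.
Augment source→4→t: bottleneck 5. Total 12.
Augment source→3→5→t: bottleneck 1. Total 13.
Augment source→1→2→t: bottleneck 4. Total 17.
No augmenting path remains in the residual graph.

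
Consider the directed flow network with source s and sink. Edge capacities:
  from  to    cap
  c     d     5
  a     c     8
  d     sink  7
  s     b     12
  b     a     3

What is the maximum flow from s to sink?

3

Augment s→b→a→c→d→sink: bottleneck 3. Total 3.
No augmenting path remains in the residual graph.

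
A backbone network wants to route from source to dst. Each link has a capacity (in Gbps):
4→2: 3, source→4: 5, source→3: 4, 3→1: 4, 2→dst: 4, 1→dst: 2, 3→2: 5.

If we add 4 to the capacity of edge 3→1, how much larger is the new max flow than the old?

Original max flow = 6.
Edge 3→1 does not cross the min cut (source side {1, 2, 3, 4, source}), so extra capacity there cannot help.
New max flow = 6. Increase = 0.

0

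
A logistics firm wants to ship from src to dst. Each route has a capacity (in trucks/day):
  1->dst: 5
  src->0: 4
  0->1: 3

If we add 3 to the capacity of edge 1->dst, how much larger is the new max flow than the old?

0

Original max flow = 3.
Edge 1->dst does not cross the min cut (source side {0, src}), so extra capacity there cannot help.
New max flow = 3. Increase = 0.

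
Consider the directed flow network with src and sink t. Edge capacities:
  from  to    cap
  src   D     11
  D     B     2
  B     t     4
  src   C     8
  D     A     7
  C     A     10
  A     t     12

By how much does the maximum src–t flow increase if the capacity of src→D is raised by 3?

0

Original max flow = 14.
Edge src→D does not cross the min cut (source side {A, C, D, src}), so extra capacity there cannot help.
New max flow = 14. Increase = 0.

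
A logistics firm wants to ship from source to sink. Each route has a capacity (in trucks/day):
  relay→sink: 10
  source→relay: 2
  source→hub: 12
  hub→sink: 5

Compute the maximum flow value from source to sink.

7

Augment source→hub→sink: bottleneck 5. Total 5.
Augment source→relay→sink: bottleneck 2. Total 7.
No augmenting path remains in the residual graph.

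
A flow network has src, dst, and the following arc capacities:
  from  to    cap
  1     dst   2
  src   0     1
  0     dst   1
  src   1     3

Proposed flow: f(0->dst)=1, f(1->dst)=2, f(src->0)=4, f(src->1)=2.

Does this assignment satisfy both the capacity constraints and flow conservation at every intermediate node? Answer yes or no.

No

Capacity violated on src->0: flow 4 > capacity 1.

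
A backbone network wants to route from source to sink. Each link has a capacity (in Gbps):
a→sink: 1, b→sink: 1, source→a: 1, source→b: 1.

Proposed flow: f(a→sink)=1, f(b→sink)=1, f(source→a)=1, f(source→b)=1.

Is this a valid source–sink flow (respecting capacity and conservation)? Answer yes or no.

Every edge has 0 ≤ f(e) ≤ cap(e).
At each intermediate node, inflow equals outflow.

Yes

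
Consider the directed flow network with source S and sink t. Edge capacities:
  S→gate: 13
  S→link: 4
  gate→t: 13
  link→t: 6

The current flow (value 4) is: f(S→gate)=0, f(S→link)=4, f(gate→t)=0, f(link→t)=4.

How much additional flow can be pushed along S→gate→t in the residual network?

Residual capacities along the path: S→gate: 13, gate→t: 13.
Minimum is 13.

13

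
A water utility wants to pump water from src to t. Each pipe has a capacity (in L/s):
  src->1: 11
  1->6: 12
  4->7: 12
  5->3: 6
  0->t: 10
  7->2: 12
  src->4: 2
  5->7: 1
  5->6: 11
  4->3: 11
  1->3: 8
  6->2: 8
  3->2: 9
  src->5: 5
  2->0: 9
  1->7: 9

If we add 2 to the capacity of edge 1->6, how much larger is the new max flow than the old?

0

Original max flow = 9.
Edge 1->6 does not cross the min cut (source side {1, 2, 3, 4, 5, 6, 7, src}), so extra capacity there cannot help.
New max flow = 9. Increase = 0.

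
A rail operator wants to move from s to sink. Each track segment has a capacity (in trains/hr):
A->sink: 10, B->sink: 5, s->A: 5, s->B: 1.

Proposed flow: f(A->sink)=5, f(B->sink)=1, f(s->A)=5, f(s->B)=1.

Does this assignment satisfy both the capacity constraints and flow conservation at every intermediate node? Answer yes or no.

Yes

Every edge has 0 ≤ f(e) ≤ cap(e).
At each intermediate node, inflow equals outflow.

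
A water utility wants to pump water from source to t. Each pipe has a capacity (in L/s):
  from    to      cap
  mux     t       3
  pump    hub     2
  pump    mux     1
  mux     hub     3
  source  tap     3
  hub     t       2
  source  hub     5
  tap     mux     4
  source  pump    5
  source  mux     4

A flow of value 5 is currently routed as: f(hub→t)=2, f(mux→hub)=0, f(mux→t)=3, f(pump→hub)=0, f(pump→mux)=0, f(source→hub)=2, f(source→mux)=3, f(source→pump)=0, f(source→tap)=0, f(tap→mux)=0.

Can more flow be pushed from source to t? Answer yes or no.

No

Residual reachable from source: {hub, mux, pump, source, tap}; t is not reachable.
Saturated cut: mux→t, hub→t with total capacity 5 = current flow value. Flow is maximum.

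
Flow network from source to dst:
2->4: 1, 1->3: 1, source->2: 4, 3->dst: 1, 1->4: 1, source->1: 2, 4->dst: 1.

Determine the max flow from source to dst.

2

Augment source->2->4->dst: bottleneck 1. Total 1.
Augment source->1->3->dst: bottleneck 1. Total 2.
No augmenting path remains in the residual graph.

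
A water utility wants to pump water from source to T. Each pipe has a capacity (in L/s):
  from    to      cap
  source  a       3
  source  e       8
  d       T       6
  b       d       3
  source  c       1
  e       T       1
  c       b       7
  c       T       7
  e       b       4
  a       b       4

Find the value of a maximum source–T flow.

Augment source->e->T: bottleneck 1. Total 1.
Augment source->c->T: bottleneck 1. Total 2.
Augment source->e->b->d->T: bottleneck 3. Total 5.
No augmenting path remains in the residual graph.

5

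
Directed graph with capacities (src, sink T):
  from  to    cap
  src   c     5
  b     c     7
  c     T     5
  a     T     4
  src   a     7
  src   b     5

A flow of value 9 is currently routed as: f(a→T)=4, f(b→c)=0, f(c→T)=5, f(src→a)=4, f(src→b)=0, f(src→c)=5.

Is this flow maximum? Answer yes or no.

Yes

Residual reachable from src: {a, b, c, src}; T is not reachable.
Saturated cut: a→T, c→T with total capacity 9 = current flow value. Flow is maximum.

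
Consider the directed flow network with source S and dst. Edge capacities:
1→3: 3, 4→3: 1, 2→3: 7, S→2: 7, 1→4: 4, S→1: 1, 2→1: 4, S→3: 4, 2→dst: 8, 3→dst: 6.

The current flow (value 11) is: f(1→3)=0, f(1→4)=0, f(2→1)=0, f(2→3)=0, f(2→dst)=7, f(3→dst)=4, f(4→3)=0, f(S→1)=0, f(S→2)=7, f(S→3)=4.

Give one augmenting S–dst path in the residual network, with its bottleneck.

Residual along S→1→3→dst: S→1: 1, 1→3: 3, 3→dst: 2.
Bottleneck = min = 1.

S→1→3→dst, bottleneck 1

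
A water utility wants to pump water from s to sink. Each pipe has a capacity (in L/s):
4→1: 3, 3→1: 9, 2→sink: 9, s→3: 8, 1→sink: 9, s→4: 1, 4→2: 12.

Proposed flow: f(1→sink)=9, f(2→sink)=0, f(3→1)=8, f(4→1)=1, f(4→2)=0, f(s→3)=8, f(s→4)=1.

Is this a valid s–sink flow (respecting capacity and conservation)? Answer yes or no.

Every edge has 0 ≤ f(e) ≤ cap(e).
At each intermediate node, inflow equals outflow.

Yes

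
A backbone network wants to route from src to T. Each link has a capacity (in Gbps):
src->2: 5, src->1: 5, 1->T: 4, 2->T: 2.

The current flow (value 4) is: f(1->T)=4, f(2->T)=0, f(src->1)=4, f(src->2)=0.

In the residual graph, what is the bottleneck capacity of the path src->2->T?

Residual capacities along the path: src->2: 5, 2->T: 2.
Minimum is 2.

2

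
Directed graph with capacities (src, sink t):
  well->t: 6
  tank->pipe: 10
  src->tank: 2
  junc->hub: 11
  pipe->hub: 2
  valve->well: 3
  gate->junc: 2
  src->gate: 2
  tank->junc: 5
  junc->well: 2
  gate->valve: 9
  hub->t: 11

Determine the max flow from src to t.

4

Augment src->tank->pipe->hub->t: bottleneck 2. Total 2.
Augment src->gate->junc->hub->t: bottleneck 2. Total 4.
No augmenting path remains in the residual graph.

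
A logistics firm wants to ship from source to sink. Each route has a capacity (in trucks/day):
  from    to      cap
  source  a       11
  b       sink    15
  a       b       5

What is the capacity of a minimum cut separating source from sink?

Max flow = 5 (via 1 augmenting path).
In the residual at optimum, the set reachable from source is {a, source}.
Cut edges: a→b (cap 5). Sum = 5.

5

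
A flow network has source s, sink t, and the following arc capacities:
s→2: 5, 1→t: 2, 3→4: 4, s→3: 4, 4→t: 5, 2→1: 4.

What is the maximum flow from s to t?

6

Augment s→3→4→t: bottleneck 4. Total 4.
Augment s→2→1→t: bottleneck 2. Total 6.
No augmenting path remains in the residual graph.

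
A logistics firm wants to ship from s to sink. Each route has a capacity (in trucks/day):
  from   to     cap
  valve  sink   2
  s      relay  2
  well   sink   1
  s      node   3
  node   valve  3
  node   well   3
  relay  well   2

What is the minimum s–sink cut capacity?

3

Max flow = 3 (via 2 augmenting paths).
In the residual at optimum, the set reachable from s is {node, relay, s, valve, well}.
Cut edges: valve→sink (cap 2), well→sink (cap 1). Sum = 3.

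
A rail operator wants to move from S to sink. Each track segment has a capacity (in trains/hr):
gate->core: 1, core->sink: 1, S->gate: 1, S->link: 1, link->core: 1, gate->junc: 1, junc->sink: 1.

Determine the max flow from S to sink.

Augment S->link->core->sink: bottleneck 1. Total 1.
Augment S->gate->junc->sink: bottleneck 1. Total 2.
No augmenting path remains in the residual graph.

2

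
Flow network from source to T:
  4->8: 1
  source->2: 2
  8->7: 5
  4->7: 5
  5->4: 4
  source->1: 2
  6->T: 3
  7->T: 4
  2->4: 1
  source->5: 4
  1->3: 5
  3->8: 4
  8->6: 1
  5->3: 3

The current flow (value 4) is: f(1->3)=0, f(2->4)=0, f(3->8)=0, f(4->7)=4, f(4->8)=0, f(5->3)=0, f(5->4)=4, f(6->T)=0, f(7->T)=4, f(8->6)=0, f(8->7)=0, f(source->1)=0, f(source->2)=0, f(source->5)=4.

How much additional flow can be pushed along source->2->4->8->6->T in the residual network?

Residual capacities along the path: source->2: 2, 2->4: 1, 4->8: 1, 8->6: 1, 6->T: 3.
Minimum is 1.

1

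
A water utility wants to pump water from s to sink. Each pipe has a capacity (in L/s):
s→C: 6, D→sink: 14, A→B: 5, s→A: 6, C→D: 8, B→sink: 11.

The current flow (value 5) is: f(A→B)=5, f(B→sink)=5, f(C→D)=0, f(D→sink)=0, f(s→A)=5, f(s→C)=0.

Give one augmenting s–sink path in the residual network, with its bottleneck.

s→C→D→sink, bottleneck 6

Residual along s→C→D→sink: s→C: 6, C→D: 8, D→sink: 14.
Bottleneck = min = 6.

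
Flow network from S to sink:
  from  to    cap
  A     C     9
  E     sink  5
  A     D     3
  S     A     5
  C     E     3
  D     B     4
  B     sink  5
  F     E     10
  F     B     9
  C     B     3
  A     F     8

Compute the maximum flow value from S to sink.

Augment S->A->C->B->sink: bottleneck 3. Total 3.
Augment S->A->C->E->sink: bottleneck 2. Total 5.
No augmenting path remains in the residual graph.

5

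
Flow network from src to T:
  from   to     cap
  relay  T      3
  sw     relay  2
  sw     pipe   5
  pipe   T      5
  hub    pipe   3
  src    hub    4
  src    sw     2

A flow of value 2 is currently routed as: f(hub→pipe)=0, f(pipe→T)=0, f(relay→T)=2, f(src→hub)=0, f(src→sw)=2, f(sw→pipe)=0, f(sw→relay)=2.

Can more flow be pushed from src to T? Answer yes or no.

Residual path src→hub→pipe→T has bottleneck 3 > 0.
Pushing 3 along it raises the flow to 5, so the given flow is not maximum.

Yes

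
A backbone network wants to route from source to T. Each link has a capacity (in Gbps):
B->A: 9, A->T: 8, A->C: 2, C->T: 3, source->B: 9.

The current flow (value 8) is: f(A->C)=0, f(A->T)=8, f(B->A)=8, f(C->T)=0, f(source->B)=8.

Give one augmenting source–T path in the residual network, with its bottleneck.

source->B->A->C->T, bottleneck 1

Residual along source->B->A->C->T: source->B: 1, B->A: 1, A->C: 2, C->T: 3.
Bottleneck = min = 1.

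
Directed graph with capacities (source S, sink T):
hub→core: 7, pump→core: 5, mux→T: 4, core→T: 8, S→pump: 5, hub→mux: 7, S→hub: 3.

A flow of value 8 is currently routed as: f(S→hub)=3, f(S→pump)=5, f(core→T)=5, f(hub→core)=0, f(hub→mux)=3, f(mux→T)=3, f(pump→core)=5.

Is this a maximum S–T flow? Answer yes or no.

Residual reachable from S: {S}; T is not reachable.
Saturated cut: S→hub, S→pump with total capacity 8 = current flow value. Flow is maximum.

Yes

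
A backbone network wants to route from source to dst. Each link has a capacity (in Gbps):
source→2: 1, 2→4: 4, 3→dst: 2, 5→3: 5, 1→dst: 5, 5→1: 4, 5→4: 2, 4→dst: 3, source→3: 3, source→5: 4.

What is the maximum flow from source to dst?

Augment source→3→dst: bottleneck 2. Total 2.
Augment source→5→1→dst: bottleneck 4. Total 6.
Augment source→2→4→dst: bottleneck 1. Total 7.
No augmenting path remains in the residual graph.

7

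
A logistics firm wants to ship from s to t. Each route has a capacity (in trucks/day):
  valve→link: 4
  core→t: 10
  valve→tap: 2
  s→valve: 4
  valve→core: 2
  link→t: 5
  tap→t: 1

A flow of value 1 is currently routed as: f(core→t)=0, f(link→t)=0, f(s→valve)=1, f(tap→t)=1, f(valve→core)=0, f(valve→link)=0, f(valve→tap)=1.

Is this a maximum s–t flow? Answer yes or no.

No

Residual path s→valve→core→t has bottleneck 2 > 0.
Pushing 2 along it raises the flow to 3, so the given flow is not maximum.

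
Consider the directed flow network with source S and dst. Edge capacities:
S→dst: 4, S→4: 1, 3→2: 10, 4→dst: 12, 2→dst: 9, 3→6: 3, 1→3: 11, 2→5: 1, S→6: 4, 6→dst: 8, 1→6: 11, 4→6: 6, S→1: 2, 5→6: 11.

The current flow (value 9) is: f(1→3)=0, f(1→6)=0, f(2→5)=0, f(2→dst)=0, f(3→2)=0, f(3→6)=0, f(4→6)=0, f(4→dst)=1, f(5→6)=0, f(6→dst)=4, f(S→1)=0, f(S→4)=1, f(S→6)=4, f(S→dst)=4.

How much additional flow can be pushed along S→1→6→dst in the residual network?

Residual capacities along the path: S→1: 2, 1→6: 11, 6→dst: 4.
Minimum is 2.

2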